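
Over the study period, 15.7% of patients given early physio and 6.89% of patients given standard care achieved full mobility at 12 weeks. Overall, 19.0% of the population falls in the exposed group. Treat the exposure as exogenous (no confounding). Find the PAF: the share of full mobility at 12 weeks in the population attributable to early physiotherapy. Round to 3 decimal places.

p₁ = 0.157, p₀ = 0.0689.
Overall risk P(Y=1) = π·p₁ + (1−π)·p₀ = 0.19×0.157 + 0.81×0.0689 = 0.085639.
Under exogeneity, PAF = [P(Y=1) − p₀] / P(Y=1).
PAF = (0.085639 − 0.0689) / 0.085639 ≈ 0.1955

PAF ≈ 0.195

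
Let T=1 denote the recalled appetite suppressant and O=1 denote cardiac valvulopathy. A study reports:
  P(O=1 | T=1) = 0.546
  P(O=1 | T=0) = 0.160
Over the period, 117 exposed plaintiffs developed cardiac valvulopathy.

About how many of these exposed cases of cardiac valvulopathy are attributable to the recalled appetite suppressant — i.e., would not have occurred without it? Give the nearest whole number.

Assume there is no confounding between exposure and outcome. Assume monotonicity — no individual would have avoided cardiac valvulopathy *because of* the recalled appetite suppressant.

Let p₁ = 0.546, p₀ = 0.16.
PN = (p₁ − p₀)/p₁ = (0.546 − 0.16) / 0.546 ≈ 0.70696.
Attributable cases ≈ PN × (exposed cases) = 0.70696 × 117 ≈ 82.71.

about 83 cases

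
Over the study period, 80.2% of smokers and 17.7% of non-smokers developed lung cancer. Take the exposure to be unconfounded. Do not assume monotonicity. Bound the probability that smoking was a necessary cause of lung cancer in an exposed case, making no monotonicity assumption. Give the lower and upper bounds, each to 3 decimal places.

p₁ = 0.802, p₀ = 0.177.
Under exogeneity alone the bounds on PN are max{0,(p₁−p₀)/p₁} ≤ PN ≤ min{1,(1−p₀)/p₁}.
  lower = (p₁ − p₀)/p₁ = 0.625 / 0.802 ≈ 0.7793
  upper = min{1, (1 − p₀)/p₁} = 0.823 / 0.802 ≈ 1.0262 → capped at 1

0.779 ≤ PN ≤ 1.000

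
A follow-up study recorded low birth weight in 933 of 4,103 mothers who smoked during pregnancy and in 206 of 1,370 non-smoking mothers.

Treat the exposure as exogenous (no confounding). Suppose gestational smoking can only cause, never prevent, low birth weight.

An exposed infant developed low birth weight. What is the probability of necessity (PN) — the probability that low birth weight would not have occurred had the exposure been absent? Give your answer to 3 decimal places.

PN ≈ 0.339

p₁ = P(outcome | exposed) = 933/4103 = 0.22739
p₀ = P(outcome | unexposed) = 206/1370 = 0.15036
Under exogeneity and monotonicity, PN = (p₁ − p₀) / p₁.
PN = (0.22739 − 0.15036) / 0.22739 = 0.07703 / 0.22739 ≈ 0.3387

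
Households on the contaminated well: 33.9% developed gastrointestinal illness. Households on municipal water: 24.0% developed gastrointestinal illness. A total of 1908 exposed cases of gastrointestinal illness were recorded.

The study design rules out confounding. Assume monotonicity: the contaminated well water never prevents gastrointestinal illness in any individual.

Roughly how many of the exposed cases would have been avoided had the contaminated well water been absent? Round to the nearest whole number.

p₁ = 0.339, p₀ = 0.24.
PN = (p₁ − p₀)/p₁ = (0.339 − 0.24) / 0.339 ≈ 0.29204.
Attributable cases ≈ PN × (exposed cases) = 0.29204 × 1908 ≈ 557.20.

about 557 cases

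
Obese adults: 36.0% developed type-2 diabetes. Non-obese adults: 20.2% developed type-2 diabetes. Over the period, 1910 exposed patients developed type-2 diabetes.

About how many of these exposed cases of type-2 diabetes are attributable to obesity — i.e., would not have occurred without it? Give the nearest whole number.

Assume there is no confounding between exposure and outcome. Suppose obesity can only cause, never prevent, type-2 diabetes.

p₁ = 0.36, p₀ = 0.202.
PN = (p₁ − p₀)/p₁ = (0.36 − 0.202) / 0.36 ≈ 0.43889.
Attributable cases ≈ PN × (exposed cases) = 0.43889 × 1910 ≈ 838.28.

about 838 cases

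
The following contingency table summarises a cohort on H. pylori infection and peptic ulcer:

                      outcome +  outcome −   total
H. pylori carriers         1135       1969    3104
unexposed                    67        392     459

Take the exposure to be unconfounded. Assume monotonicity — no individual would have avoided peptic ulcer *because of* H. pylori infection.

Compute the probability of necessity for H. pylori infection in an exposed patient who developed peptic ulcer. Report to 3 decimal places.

p₁ = P(outcome | exposed) = 1135/3104 = 0.36566
p₀ = P(outcome | unexposed) = 67/459 = 0.14597
Under exogeneity and monotonicity, PN = (p₁ − p₀) / p₁.
PN = (0.36566 − 0.14597) / 0.36566 = 0.21969 / 0.36566 ≈ 0.6008

PN ≈ 0.601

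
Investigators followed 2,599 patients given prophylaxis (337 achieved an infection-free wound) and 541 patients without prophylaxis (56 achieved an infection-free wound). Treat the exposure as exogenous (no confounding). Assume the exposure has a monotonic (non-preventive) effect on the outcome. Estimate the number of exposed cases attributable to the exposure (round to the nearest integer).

about 68 cases

p₁ = P(outcome | exposed) = 337/2599 = 0.12967
p₀ = P(outcome | unexposed) = 56/541 = 0.10351
PN = (p₁ − p₀)/p₁ = (0.12967 − 0.10351) / 0.12967 ≈ 0.20170.
Attributable cases ≈ PN × (exposed cases) = 0.20170 × 337 ≈ 67.97.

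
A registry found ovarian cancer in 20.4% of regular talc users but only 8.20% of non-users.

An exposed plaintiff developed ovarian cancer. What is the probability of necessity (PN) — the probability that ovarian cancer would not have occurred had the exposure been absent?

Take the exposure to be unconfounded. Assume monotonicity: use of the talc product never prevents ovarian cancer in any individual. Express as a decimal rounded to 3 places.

PN ≈ 0.598

p₁ = 0.204, p₀ = 0.082.
Under exogeneity and monotonicity, PN = (p₁ − p₀) / p₁.
PN = (0.204 − 0.082) / 0.204 = 0.122 / 0.204 ≈ 0.5980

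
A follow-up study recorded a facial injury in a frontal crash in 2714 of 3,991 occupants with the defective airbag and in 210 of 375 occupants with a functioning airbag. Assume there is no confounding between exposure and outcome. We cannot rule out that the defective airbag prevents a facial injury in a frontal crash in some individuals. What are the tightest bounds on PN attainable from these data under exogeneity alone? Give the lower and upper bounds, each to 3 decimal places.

p₁ = P(outcome | exposed) = 2714/3991 = 0.68003
p₀ = P(outcome | unexposed) = 210/375 = 0.56
Under exogeneity alone the bounds on PN are max{0,(p₁−p₀)/p₁} ≤ PN ≤ min{1,(1−p₀)/p₁}.
  lower = (p₁ − p₀)/p₁ = 0.12003 / 0.68003 ≈ 0.1765
  upper = min{1, (1 − p₀)/p₁} = 0.44 / 0.68003 ≈ 0.6470

0.177 ≤ PN ≤ 0.647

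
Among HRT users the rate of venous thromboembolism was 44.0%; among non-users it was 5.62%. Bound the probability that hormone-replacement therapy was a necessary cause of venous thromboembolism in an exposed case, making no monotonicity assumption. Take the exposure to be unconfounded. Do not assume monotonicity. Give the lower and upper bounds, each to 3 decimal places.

0.872 ≤ PN ≤ 1.000

p₁ = 0.44, p₀ = 0.0562.
Under exogeneity alone the bounds on PN are max{0,(p₁−p₀)/p₁} ≤ PN ≤ min{1,(1−p₀)/p₁}.
  lower = (p₁ − p₀)/p₁ = 0.3838 / 0.44 ≈ 0.8723
  upper = min{1, (1 − p₀)/p₁} = 0.9438 / 0.44 ≈ 2.1450 → capped at 1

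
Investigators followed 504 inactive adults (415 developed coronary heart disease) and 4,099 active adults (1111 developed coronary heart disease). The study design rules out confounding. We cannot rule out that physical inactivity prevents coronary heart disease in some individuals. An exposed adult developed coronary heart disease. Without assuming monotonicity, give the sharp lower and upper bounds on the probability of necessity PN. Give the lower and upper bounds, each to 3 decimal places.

p₁ = P(outcome | exposed) = 415/504 = 0.82341
p₀ = P(outcome | unexposed) = 1111/4099 = 0.27104
Under exogeneity alone the bounds on PN are max{0,(p₁−p₀)/p₁} ≤ PN ≤ min{1,(1−p₀)/p₁}.
  lower = (p₁ − p₀)/p₁ = 0.55237 / 0.82341 ≈ 0.6708
  upper = min{1, (1 − p₀)/p₁} = 0.72896 / 0.82341 ≈ 0.8853

0.671 ≤ PN ≤ 0.885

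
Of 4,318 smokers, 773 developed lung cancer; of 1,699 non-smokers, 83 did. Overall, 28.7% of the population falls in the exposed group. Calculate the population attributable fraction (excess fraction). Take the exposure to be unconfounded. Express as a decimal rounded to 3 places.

p₁ = P(outcome | exposed) = 773/4318 = 0.17902
p₀ = P(outcome | unexposed) = 83/1699 = 0.048852
Overall risk P(Y=1) = π·p₁ + (1−π)·p₀ = 0.287×0.17902 + 0.713×0.048852 = 0.08621.
Under exogeneity, PAF = [P(Y=1) − p₀] / P(Y=1).
PAF = (0.08621 − 0.048852) / 0.08621 ≈ 0.4333

PAF ≈ 0.433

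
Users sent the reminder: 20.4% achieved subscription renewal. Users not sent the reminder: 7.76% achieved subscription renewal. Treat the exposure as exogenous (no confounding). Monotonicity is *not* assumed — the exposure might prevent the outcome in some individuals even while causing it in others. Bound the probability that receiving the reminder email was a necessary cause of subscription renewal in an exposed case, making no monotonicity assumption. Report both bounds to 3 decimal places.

0.620 ≤ PN ≤ 1.000

p₁ = 0.204, p₀ = 0.0776.
Under exogeneity alone the bounds on PN are max{0,(p₁−p₀)/p₁} ≤ PN ≤ min{1,(1−p₀)/p₁}.
  lower = (p₁ − p₀)/p₁ = 0.1264 / 0.204 ≈ 0.6196
  upper = min{1, (1 − p₀)/p₁} = 0.9224 / 0.204 ≈ 4.5216 → capped at 1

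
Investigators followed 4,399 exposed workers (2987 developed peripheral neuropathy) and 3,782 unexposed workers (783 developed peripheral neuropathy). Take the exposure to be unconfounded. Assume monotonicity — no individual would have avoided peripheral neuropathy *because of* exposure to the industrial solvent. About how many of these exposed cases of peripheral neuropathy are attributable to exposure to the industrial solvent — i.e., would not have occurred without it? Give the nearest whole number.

p₁ = P(outcome | exposed) = 2987/4399 = 0.67902
p₀ = P(outcome | unexposed) = 783/3782 = 0.20703
PN = (p₁ − p₀)/p₁ = (0.67902 − 0.20703) / 0.67902 ≈ 0.69510.
Attributable cases ≈ PN × (exposed cases) = 0.69510 × 2987 ≈ 2076.26.

about 2076 cases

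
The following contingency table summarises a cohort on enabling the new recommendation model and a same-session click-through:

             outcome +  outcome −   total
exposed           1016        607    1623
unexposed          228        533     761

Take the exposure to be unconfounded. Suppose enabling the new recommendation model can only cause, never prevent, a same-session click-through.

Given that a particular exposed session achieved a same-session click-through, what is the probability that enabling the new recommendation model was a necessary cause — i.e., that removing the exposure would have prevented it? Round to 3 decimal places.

PN ≈ 0.521

p₁ = P(outcome | exposed) = 1016/1623 = 0.626
p₀ = P(outcome | unexposed) = 228/761 = 0.29961
Under exogeneity and monotonicity, PN = (p₁ − p₀) / p₁.
PN = (0.626 − 0.29961) / 0.626 = 0.3264 / 0.626 ≈ 0.5214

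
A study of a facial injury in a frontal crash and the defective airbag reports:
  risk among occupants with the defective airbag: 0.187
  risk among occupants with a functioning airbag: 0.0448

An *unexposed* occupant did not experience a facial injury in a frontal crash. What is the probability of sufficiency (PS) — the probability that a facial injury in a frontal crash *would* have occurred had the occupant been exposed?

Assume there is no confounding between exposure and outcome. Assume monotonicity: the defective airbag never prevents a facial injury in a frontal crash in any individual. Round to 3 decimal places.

Let p₁ = 0.187, p₀ = 0.0448.
Under exogeneity and monotonicity, PS = (p₁ − p₀) / (1 − p₀).
PS = (0.187 − 0.0448) / (1 − 0.0448) = 0.1422 / 0.9552 ≈ 0.1489

PS ≈ 0.149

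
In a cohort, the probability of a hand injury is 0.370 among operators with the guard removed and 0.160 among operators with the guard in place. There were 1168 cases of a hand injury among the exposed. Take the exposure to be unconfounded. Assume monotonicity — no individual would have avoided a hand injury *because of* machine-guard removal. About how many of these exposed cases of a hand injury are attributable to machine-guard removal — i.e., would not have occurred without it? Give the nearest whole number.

about 663 cases

Let p₁ = 0.37, p₀ = 0.16.
PN = (p₁ − p₀)/p₁ = (0.37 − 0.16) / 0.37 ≈ 0.56757.
Attributable cases ≈ PN × (exposed cases) = 0.56757 × 1168 ≈ 662.92.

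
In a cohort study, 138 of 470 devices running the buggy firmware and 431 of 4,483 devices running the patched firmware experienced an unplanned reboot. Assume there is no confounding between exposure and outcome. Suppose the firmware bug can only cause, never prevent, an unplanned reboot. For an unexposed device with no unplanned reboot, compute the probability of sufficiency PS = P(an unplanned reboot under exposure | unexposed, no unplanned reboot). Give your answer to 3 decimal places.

PS ≈ 0.218

p₁ = P(outcome | exposed) = 138/470 = 0.29362
p₀ = P(outcome | unexposed) = 431/4483 = 0.096141
Under exogeneity and monotonicity, PS = (p₁ − p₀) / (1 − p₀).
PS = (0.29362 − 0.096141) / (1 − 0.096141) = 0.19748 / 0.90386 ≈ 0.2185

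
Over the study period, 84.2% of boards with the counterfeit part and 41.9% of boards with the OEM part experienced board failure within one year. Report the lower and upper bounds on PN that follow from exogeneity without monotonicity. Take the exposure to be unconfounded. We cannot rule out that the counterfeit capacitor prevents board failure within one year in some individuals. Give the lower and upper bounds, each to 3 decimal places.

0.502 ≤ PN ≤ 0.690

p₁ = 0.842, p₀ = 0.419.
Under exogeneity alone the bounds on PN are max{0,(p₁−p₀)/p₁} ≤ PN ≤ min{1,(1−p₀)/p₁}.
  lower = (p₁ − p₀)/p₁ = 0.423 / 0.842 ≈ 0.5024
  upper = min{1, (1 − p₀)/p₁} = 0.581 / 0.842 ≈ 0.6900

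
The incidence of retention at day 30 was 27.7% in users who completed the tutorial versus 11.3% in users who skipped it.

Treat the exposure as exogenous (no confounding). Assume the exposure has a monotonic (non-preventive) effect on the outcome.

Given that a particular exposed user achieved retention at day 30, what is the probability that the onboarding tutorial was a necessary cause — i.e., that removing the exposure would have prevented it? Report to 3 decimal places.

PN ≈ 0.592

p₁ = 0.277, p₀ = 0.113.
Under exogeneity and monotonicity, PN = (p₁ − p₀) / p₁.
PN = (0.277 − 0.113) / 0.277 = 0.164 / 0.277 ≈ 0.5921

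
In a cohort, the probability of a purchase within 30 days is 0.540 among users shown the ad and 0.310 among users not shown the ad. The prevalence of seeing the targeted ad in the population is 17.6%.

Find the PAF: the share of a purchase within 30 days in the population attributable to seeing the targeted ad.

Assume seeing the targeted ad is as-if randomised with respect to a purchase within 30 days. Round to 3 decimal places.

PAF ≈ 0.115

Let p₁ = 0.54, p₀ = 0.31.
Overall risk P(Y=1) = π·p₁ + (1−π)·p₀ = 0.176×0.54 + 0.824×0.31 = 0.35048.
Under exogeneity, PAF = [P(Y=1) − p₀] / P(Y=1).
PAF = (0.35048 − 0.31) / 0.35048 ≈ 0.1155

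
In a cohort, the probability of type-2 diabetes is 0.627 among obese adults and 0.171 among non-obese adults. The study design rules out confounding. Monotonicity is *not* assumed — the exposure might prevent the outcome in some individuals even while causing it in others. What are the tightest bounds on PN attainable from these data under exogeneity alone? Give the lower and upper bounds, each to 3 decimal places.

0.727 ≤ PN ≤ 1.000

Let p₁ = 0.627, p₀ = 0.171.
Under exogeneity alone the bounds on PN are max{0,(p₁−p₀)/p₁} ≤ PN ≤ min{1,(1−p₀)/p₁}.
  lower = (p₁ − p₀)/p₁ = 0.456 / 0.627 ≈ 0.7273
  upper = min{1, (1 − p₀)/p₁} = 0.829 / 0.627 ≈ 1.3222 → capped at 1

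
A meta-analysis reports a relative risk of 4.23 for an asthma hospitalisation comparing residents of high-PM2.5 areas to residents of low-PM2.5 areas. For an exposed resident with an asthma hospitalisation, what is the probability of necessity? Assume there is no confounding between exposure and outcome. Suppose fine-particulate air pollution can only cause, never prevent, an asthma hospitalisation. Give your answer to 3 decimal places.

PN ≈ 0.764

Under exogeneity and monotonicity, PN = (RR − 1) / RR = 1 − 1/RR.
PN = (4.23 − 1) / 4.23 = 3.23 / 4.23 ≈ 0.7636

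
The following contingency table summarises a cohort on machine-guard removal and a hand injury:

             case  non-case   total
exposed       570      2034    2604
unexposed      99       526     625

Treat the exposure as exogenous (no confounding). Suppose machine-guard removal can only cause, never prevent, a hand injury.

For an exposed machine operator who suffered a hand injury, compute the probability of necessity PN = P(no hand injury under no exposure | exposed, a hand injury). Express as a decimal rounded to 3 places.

PN ≈ 0.276

p₁ = P(outcome | exposed) = 570/2604 = 0.21889
p₀ = P(outcome | unexposed) = 99/625 = 0.1584
Under exogeneity and monotonicity, PN = (p₁ − p₀) / p₁.
PN = (0.21889 − 0.1584) / 0.21889 = 0.060494 / 0.21889 ≈ 0.2764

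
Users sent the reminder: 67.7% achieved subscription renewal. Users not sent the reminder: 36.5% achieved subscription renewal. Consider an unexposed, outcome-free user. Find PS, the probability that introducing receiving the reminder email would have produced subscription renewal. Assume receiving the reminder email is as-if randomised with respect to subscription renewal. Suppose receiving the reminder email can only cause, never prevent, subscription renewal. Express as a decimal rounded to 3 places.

p₁ = 0.677, p₀ = 0.365.
Under exogeneity and monotonicity, PS = (p₁ − p₀) / (1 − p₀).
PS = (0.677 − 0.365) / (1 − 0.365) = 0.312 / 0.635 ≈ 0.4913

PS ≈ 0.491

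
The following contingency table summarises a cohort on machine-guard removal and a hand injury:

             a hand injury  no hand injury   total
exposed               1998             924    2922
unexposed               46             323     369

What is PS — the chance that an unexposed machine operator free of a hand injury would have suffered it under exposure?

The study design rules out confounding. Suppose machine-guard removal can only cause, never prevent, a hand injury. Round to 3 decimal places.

p₁ = P(outcome | exposed) = 1998/2922 = 0.68378
p₀ = P(outcome | unexposed) = 46/369 = 0.12466
Under exogeneity and monotonicity, PS = (p₁ − p₀) / (1 − p₀).
PS = (0.68378 − 0.12466) / (1 − 0.12466) = 0.55912 / 0.87534 ≈ 0.6387

PS ≈ 0.639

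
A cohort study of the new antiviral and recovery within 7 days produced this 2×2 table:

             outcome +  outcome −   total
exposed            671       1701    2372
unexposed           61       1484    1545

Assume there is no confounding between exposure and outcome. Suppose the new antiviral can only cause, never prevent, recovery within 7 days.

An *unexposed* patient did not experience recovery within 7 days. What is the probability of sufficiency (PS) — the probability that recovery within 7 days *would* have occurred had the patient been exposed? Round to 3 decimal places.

PS ≈ 0.253

p₁ = P(outcome | exposed) = 671/2372 = 0.28288
p₀ = P(outcome | unexposed) = 61/1545 = 0.039482
Under exogeneity and monotonicity, PS = (p₁ − p₀)/(1 − p₀).
PS = (0.28288 − 0.039482) / 0.96052 ≈ 0.2534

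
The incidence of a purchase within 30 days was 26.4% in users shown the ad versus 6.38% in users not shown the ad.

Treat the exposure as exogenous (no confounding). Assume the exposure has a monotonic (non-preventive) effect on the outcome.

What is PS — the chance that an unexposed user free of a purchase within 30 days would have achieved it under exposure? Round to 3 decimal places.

PS ≈ 0.214

p₁ = 0.264, p₀ = 0.0638.
Under exogeneity and monotonicity, PS = (p₁ − p₀) / (1 − p₀).
PS = (0.264 − 0.0638) / (1 − 0.0638) = 0.2002 / 0.9362 ≈ 0.2138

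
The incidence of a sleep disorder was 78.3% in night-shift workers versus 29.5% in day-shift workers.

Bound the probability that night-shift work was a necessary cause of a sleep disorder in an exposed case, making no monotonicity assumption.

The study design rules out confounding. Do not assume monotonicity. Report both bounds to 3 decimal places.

p₁ = 0.783, p₀ = 0.295.
Under exogeneity alone the bounds on PN are max{0,(p₁−p₀)/p₁} ≤ PN ≤ min{1,(1−p₀)/p₁}.
  lower = (p₁ − p₀)/p₁ = 0.488 / 0.783 ≈ 0.6232
  upper = min{1, (1 − p₀)/p₁} = 0.705 / 0.783 ≈ 0.9004

0.623 ≤ PN ≤ 0.900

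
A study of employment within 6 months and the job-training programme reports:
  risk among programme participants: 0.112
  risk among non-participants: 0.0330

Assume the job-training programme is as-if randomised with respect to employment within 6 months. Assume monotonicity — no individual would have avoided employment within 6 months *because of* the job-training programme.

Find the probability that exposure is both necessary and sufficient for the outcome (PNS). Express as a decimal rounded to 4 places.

Let p₁ = 0.112, p₀ = 0.033.
Under exogeneity and monotonicity, PNS = p₁ − p₀.
PNS = 0.112 − 0.033 = 0.079

PNS ≈ 0.0790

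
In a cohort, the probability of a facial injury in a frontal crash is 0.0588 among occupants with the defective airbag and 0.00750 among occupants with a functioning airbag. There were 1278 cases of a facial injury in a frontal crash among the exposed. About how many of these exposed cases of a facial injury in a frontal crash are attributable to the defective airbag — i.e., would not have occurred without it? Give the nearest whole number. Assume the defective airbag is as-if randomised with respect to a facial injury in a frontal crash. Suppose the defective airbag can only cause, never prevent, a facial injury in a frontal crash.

Let p₁ = 0.0588, p₀ = 0.0075.
PN = (p₁ − p₀)/p₁ = (0.0588 − 0.0075) / 0.0588 ≈ 0.87245.
Attributable cases ≈ PN × (exposed cases) = 0.87245 × 1278 ≈ 1114.99.

about 1115 cases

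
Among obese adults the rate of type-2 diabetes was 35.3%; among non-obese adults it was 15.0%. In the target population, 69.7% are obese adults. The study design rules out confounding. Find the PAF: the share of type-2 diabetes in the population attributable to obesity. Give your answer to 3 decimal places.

p₁ = 0.353, p₀ = 0.15.
Overall risk P(Y=1) = π·p₁ + (1−π)·p₀ = 0.697×0.353 + 0.303×0.15 = 0.29149.
Under exogeneity, PAF = [P(Y=1) − p₀] / P(Y=1).
PAF = (0.29149 − 0.15) / 0.29149 ≈ 0.4854

PAF ≈ 0.485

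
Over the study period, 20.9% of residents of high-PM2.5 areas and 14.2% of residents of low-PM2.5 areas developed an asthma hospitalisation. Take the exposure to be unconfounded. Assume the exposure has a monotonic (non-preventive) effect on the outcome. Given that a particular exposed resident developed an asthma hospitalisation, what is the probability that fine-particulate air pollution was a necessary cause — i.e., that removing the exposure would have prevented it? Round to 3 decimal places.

PN ≈ 0.321

p₁ = 0.209, p₀ = 0.142.
Under exogeneity and monotonicity, PN = (p₁ − p₀) / p₁.
PN = (0.209 − 0.142) / 0.209 = 0.067 / 0.209 ≈ 0.3206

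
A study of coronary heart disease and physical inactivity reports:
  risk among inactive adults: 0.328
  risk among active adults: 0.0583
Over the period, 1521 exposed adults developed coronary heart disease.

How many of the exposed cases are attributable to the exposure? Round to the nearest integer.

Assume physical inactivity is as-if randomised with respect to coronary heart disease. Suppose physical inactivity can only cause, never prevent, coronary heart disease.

Let p₁ = 0.328, p₀ = 0.0583.
PN = (p₁ − p₀)/p₁ = (0.328 − 0.0583) / 0.328 ≈ 0.82226.
Attributable cases ≈ PN × (exposed cases) = 0.82226 × 1521 ≈ 1250.65.

about 1251 cases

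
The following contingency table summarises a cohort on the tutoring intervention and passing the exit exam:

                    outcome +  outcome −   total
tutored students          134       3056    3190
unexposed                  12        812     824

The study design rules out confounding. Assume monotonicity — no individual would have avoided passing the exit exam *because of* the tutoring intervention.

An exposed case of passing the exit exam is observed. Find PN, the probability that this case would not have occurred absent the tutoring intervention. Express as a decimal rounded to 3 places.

p₁ = P(outcome | exposed) = 134/3190 = 0.042006
p₀ = P(outcome | unexposed) = 12/824 = 0.014563
Under exogeneity and monotonicity, PN = (p₁ − p₀) / p₁.
PN = (0.042006 − 0.014563) / 0.042006 = 0.027443 / 0.042006 ≈ 0.6533

PN ≈ 0.653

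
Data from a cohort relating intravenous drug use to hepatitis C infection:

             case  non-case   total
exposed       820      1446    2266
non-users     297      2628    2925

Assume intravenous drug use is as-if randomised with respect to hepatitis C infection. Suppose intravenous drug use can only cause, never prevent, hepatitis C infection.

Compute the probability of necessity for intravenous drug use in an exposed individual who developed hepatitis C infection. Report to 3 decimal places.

PN ≈ 0.719

p₁ = P(outcome | exposed) = 820/2266 = 0.36187
p₀ = P(outcome | unexposed) = 297/2925 = 0.10154
Under exogeneity and monotonicity, PN = (p₁ − p₀)/p₁.
PN = (0.36187 − 0.10154) / 0.36187 ≈ 0.7194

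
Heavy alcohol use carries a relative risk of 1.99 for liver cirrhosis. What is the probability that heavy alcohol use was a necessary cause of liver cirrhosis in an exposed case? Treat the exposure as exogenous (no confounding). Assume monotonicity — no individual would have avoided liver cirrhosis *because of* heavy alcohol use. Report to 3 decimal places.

PN ≈ 0.497

Under exogeneity and monotonicity, PN = (RR − 1) / RR = 1 − 1/RR.
PN = (1.99 − 1) / 1.99 = 0.99 / 1.99 ≈ 0.4975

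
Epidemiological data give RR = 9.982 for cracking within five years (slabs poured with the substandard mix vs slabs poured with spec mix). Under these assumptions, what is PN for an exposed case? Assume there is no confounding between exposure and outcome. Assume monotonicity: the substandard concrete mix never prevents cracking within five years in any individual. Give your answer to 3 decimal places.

PN ≈ 0.900

Under exogeneity and monotonicity, PN = (RR − 1) / RR = 1 − 1/RR.
PN = (9.982 − 1) / 9.982 = 8.982 / 9.982 ≈ 0.8998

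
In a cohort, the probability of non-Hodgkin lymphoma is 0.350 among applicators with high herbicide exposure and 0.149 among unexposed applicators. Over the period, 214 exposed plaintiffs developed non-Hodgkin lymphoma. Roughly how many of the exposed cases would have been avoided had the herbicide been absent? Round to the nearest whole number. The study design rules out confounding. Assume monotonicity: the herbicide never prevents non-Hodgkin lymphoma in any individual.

Let p₁ = 0.35, p₀ = 0.149.
PN = (p₁ − p₀)/p₁ = (0.35 − 0.149) / 0.35 ≈ 0.57429.
Attributable cases ≈ PN × (exposed cases) = 0.57429 × 214 ≈ 122.90.

about 123 cases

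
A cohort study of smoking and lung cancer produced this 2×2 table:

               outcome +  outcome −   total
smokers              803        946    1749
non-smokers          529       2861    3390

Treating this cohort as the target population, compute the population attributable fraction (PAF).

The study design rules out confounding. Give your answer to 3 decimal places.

PAF ≈ 0.398

p₁ = P(outcome | exposed) = 803/1749 = 0.45912
p₀ = P(outcome | unexposed) = 529/3390 = 0.15605
Exposure prevalence π = 1749/5139 = 0.34034; overall risk P(Y=1) = 0.25919.
Under exogeneity, PAF = [P(Y=1) − p₀]/P(Y=1).
PAF = (0.25919 − 0.15605) / 0.25919 ≈ 0.3980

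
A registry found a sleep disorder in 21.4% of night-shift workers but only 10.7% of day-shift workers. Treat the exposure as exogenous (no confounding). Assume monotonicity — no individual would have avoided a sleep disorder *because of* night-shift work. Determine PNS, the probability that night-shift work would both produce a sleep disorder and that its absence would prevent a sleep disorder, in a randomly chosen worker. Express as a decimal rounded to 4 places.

p₁ = 0.214, p₀ = 0.107.
Under exogeneity and monotonicity, PNS = p₁ − p₀.
PNS = 0.214 − 0.107 = 0.107

PNS ≈ 0.1070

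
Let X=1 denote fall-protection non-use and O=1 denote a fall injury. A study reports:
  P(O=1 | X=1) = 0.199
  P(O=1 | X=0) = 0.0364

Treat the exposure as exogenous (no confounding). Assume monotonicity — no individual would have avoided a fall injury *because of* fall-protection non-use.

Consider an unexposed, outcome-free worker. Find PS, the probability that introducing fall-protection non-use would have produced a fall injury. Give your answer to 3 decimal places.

Let p₁ = 0.199, p₀ = 0.0364.
Under exogeneity and monotonicity, PS = (p₁ − p₀) / (1 − p₀).
PS = (0.199 − 0.0364) / (1 − 0.0364) = 0.1626 / 0.9636 ≈ 0.1687

PS ≈ 0.169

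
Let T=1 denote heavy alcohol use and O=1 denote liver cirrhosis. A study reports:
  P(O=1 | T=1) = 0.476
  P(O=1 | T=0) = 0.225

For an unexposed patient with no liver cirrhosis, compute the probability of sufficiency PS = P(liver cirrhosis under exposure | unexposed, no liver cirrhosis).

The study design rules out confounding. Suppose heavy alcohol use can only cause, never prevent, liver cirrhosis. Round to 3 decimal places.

Let p₁ = 0.476, p₀ = 0.225.
Under exogeneity and monotonicity, PS = (p₁ − p₀) / (1 − p₀).
PS = (0.476 − 0.225) / (1 − 0.225) = 0.251 / 0.775 ≈ 0.3239

PS ≈ 0.324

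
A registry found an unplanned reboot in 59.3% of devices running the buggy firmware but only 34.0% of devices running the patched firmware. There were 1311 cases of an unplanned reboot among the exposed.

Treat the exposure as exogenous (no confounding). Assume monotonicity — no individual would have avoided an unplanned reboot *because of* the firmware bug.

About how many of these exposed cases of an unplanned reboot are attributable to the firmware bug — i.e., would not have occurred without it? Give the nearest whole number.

about 559 cases

p₁ = 0.593, p₀ = 0.34.
PN = (p₁ − p₀)/p₁ = (0.593 − 0.34) / 0.593 ≈ 0.42664.
Attributable cases ≈ PN × (exposed cases) = 0.42664 × 1311 ≈ 559.33.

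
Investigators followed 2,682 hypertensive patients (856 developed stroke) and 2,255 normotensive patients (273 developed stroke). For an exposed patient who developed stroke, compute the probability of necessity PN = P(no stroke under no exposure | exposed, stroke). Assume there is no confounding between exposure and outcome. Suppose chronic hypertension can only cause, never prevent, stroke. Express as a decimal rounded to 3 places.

p₁ = P(outcome | exposed) = 856/2682 = 0.31916
p₀ = P(outcome | unexposed) = 273/2255 = 0.12106
Under exogeneity and monotonicity, PN = (p₁ − p₀) / p₁.
PN = (0.31916 − 0.12106) / 0.31916 = 0.1981 / 0.31916 ≈ 0.6207

PN ≈ 0.621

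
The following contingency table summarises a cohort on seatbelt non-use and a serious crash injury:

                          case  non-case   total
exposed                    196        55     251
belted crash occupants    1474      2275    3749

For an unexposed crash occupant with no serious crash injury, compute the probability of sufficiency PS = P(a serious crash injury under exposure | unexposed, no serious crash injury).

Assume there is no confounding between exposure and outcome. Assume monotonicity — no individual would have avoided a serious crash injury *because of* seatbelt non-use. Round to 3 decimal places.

p₁ = P(outcome | exposed) = 196/251 = 0.78088
p₀ = P(outcome | unexposed) = 1474/3749 = 0.39317
Under exogeneity and monotonicity, PS = (p₁ − p₀)/(1 − p₀).
PS = (0.78088 − 0.39317) / 0.60683 ≈ 0.6389

PS ≈ 0.639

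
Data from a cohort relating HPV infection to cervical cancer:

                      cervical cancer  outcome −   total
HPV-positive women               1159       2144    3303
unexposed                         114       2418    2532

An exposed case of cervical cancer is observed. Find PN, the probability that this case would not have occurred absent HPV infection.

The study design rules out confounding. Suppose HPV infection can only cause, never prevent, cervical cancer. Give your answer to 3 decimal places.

p₁ = P(outcome | exposed) = 1159/3303 = 0.35089
p₀ = P(outcome | unexposed) = 114/2532 = 0.045024
Under exogeneity and monotonicity, PN = (p₁ − p₀)/p₁.
PN = (0.35089 − 0.045024) / 0.35089 ≈ 0.8717

PN ≈ 0.872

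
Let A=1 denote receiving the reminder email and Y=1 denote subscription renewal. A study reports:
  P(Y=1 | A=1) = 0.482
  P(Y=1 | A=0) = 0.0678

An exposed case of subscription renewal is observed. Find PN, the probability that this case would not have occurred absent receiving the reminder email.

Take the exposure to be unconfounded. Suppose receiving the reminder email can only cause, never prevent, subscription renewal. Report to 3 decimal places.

Let p₁ = 0.482, p₀ = 0.0678.
Under exogeneity and monotonicity, PN = (p₁ − p₀) / p₁.
PN = (0.482 − 0.0678) / 0.482 = 0.4142 / 0.482 ≈ 0.8593

PN ≈ 0.859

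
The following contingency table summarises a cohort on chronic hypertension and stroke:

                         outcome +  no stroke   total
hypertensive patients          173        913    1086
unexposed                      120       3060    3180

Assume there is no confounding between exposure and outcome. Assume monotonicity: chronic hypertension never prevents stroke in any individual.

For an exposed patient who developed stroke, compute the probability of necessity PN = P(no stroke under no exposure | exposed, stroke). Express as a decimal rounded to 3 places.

p₁ = P(outcome | exposed) = 173/1086 = 0.1593
p₀ = P(outcome | unexposed) = 120/3180 = 0.037736
Under exogeneity and monotonicity, PN = (p₁ − p₀)/p₁.
PN = (0.1593 − 0.037736) / 0.1593 ≈ 0.7631

PN ≈ 0.763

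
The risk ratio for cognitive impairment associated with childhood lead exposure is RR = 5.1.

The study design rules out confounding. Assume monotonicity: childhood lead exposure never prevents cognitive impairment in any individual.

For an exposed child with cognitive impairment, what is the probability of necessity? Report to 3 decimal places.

PN ≈ 0.804

Under exogeneity and monotonicity, PN = (RR − 1) / RR = 1 − 1/RR.
PN = (5.1 − 1) / 5.1 = 4.1 / 5.1 ≈ 0.8039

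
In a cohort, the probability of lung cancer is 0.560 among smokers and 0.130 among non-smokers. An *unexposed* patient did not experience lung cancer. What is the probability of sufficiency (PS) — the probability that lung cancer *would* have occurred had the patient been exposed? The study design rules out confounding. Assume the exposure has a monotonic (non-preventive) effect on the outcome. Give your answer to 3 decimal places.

Let p₁ = 0.56, p₀ = 0.13.
Under exogeneity and monotonicity, PS = (p₁ − p₀) / (1 − p₀).
PS = (0.56 − 0.13) / (1 − 0.13) = 0.43 / 0.87 ≈ 0.4943

PS ≈ 0.494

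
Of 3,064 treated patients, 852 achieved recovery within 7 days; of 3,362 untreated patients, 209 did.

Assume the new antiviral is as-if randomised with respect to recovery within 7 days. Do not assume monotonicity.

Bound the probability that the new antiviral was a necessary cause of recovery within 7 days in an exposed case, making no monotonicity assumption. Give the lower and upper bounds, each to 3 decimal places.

0.776 ≤ PN ≤ 1.000

p₁ = P(outcome | exposed) = 852/3064 = 0.27807
p₀ = P(outcome | unexposed) = 209/3362 = 0.062165
Under exogeneity alone the bounds on PN are max{0,(p₁−p₀)/p₁} ≤ PN ≤ min{1,(1−p₀)/p₁}.
  lower = (p₁ − p₀)/p₁ = 0.2159 / 0.27807 ≈ 0.7764
  upper = min{1, (1 − p₀)/p₁} = 0.93783 / 0.27807 ≈ 3.3727 → capped at 1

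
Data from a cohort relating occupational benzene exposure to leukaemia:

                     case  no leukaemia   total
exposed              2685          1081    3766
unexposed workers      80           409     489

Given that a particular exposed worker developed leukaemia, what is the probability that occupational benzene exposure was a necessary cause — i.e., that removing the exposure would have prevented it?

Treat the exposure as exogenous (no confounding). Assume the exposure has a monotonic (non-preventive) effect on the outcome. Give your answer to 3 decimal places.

p₁ = P(outcome | exposed) = 2685/3766 = 0.71296
p₀ = P(outcome | unexposed) = 80/489 = 0.1636
Under exogeneity and monotonicity, PN = (p₁ − p₀)/p₁.
PN = (0.71296 − 0.1636) / 0.71296 ≈ 0.7705

PN ≈ 0.771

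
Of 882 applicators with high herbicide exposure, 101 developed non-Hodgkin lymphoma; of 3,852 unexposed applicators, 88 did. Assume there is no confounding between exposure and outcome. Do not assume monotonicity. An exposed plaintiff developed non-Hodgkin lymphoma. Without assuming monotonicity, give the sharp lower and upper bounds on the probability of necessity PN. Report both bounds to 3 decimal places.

p₁ = P(outcome | exposed) = 101/882 = 0.11451
p₀ = P(outcome | unexposed) = 88/3852 = 0.022845
Under exogeneity alone the bounds on PN are max{0,(p₁−p₀)/p₁} ≤ PN ≤ min{1,(1−p₀)/p₁}.
  lower = (p₁ − p₀)/p₁ = 0.091667 / 0.11451 ≈ 0.8005
  upper = min{1, (1 − p₀)/p₁} = 0.97715 / 0.11451 ≈ 8.5332 → capped at 1

0.800 ≤ PN ≤ 1.000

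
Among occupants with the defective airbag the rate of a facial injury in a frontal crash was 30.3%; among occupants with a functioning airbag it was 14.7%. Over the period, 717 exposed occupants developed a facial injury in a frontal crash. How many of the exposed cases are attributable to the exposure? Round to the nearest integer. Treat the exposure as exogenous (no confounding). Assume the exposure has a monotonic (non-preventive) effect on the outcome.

about 369 cases

p₁ = 0.303, p₀ = 0.147.
PN = (p₁ − p₀)/p₁ = (0.303 − 0.147) / 0.303 ≈ 0.51485.
Attributable cases ≈ PN × (exposed cases) = 0.51485 × 717 ≈ 369.15.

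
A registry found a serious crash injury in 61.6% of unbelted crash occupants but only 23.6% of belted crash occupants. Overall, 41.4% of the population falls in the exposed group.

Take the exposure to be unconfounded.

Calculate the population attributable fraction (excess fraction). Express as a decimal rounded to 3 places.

p₁ = 0.616, p₀ = 0.236.
Overall risk P(Y=1) = π·p₁ + (1−π)·p₀ = 0.414×0.616 + 0.586×0.236 = 0.39332.
Under exogeneity, PAF = [P(Y=1) − p₀] / P(Y=1).
PAF = (0.39332 − 0.236) / 0.39332 ≈ 0.4000

PAF ≈ 0.400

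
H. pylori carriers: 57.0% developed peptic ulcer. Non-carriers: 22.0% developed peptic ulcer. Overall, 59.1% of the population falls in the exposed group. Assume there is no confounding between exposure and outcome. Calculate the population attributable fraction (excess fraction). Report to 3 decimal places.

p₁ = 0.57, p₀ = 0.22.
Overall risk P(Y=1) = π·p₁ + (1−π)·p₀ = 0.591×0.57 + 0.409×0.22 = 0.42685.
Under exogeneity, PAF = [P(Y=1) − p₀] / P(Y=1).
PAF = (0.42685 − 0.22) / 0.42685 ≈ 0.4846

PAF ≈ 0.485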